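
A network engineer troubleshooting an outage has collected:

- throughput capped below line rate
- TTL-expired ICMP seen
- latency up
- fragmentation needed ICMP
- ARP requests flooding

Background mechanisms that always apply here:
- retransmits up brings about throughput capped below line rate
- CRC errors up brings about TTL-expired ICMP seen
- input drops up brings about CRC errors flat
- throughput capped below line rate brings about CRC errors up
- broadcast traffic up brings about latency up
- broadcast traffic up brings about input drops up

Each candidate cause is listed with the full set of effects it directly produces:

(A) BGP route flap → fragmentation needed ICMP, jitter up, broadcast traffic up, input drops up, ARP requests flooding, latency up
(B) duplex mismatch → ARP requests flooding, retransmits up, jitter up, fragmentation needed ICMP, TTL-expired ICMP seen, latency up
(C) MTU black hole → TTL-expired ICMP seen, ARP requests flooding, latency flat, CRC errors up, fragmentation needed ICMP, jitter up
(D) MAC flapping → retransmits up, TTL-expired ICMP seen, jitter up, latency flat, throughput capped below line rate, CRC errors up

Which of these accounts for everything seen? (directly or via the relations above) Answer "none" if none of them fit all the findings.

Per-candidate check:
(A) BGP route flap — throughput capped below line rate -; TTL-expired ICMP seen -; latency up +; fragmentation needed ICMP +; ARP requests flooding +
(B) duplex mismatch — throughput capped below line rate + (via retransmits up → throughput capped below line rate); TTL-expired ICMP seen +; latency up +; fragmentation needed ICMP +; ARP requests flooding +
(C) MTU black hole — throughput capped below line rate -; TTL-expired ICMP seen +; latency up -; fragmentation needed ICMP +; ARP requests flooding +
(D) MAC flapping — fails on latency up, fragmentation needed ICMP, ARP requests flooding (predicts latency flat, not latency up)
Only (B) is consistent with every observation.

B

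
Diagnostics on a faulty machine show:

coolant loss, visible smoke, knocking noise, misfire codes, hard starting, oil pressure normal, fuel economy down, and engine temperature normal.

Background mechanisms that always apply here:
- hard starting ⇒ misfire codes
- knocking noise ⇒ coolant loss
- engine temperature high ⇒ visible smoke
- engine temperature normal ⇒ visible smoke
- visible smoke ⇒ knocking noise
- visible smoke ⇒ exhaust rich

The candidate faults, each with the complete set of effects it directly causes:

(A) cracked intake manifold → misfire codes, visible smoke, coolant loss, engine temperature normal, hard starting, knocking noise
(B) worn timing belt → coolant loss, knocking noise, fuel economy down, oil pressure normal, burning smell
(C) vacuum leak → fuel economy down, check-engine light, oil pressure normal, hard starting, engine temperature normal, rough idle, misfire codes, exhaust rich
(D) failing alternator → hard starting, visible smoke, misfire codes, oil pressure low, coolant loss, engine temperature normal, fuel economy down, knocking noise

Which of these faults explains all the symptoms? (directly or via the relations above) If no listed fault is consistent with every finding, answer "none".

C

Checking each candidate against the observations:
(A) cracked intake manifold — coolant loss ✓; visible smoke ✓; knocking noise ✓; misfire codes ✓; hard starting ✓; oil pressure normal ✗; fuel economy down ✗; engine temperature normal ✓
(B) worn timing belt — coolant loss ✓; visible smoke ✗; knocking noise ✓; misfire codes ✗; hard starting ✗; oil pressure normal ✓; fuel economy down ✓; engine temperature normal ✗
(C) vacuum leak — accounts for every observation (coolant loss through engine temperature normal → visible smoke → knocking noise → coolant loss)
(D) failing alternator — coolant loss ✓; visible smoke ✓; knocking noise ✓; misfire codes ✓; hard starting ✓; oil pressure normal ✗; fuel economy down ✓; engine temperature normal ✓
Only (C) is consistent with every observation.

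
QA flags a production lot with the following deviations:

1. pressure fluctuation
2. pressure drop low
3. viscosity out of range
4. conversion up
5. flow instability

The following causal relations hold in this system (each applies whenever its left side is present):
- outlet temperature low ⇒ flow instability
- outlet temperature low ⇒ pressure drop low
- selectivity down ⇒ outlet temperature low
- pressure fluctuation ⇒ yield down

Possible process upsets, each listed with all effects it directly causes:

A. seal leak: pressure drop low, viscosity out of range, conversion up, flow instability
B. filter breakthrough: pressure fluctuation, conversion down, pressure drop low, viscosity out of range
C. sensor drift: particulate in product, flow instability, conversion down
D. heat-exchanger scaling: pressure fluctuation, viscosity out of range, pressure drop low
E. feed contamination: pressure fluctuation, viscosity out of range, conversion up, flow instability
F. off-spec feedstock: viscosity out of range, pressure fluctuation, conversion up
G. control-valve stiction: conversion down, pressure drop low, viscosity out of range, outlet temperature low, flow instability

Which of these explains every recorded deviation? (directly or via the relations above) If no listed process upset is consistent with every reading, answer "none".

Checking each candidate against the observations:
(A) seal leak — does not account for pressure fluctuation
(B) filter breakthrough — pressure fluctuation +; pressure drop low +; viscosity out of range +; conversion up -; flow instability -
(C) sensor drift — pressure fluctuation -; pressure drop low -; viscosity out of range -; conversion up -; flow instability +
(D) heat-exchanger scaling — pressure fluctuation +; pressure drop low +; viscosity out of range +; conversion up -; flow instability -
(E) feed contamination — pressure fluctuation +; pressure drop low -; viscosity out of range +; conversion up +; flow instability +
(F) off-spec feedstock — does not account for pressure drop low, flow instability
(G) control-valve stiction — pressure fluctuation -; pressure drop low +; viscosity out of range +; conversion up -; flow instability +
None of the listed candidates fits everything.

none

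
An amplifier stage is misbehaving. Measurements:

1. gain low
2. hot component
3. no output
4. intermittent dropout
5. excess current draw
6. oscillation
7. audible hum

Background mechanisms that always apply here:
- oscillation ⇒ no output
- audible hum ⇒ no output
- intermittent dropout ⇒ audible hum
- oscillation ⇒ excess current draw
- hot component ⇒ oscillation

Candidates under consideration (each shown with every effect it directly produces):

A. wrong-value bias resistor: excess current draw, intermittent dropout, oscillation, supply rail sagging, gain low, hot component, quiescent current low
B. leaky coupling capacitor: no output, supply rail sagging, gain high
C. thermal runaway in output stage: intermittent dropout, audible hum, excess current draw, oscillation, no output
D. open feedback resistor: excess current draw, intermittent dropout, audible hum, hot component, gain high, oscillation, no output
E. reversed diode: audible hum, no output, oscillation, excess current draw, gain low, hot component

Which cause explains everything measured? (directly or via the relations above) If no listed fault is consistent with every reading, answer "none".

A

For each candidate, compare predicted effects to what was observed:
(A) wrong-value bias resistor — gain low yes; hot component yes; no output yes (by oscillation → no output); intermittent dropout yes; excess current draw yes; oscillation yes; audible hum yes (by intermittent dropout → audible hum)
(B) leaky coupling capacitor — gain low NO; hot component NO; no output yes; intermittent dropout NO; excess current draw NO; oscillation NO; audible hum NO
(C) thermal runaway in output stage — gain low NO; hot component NO; no output yes; intermittent dropout yes; excess current draw yes; oscillation yes; audible hum yes
(D) open feedback resistor — fails on gain low (predicts gain high, not gain low)
(E) reversed diode — gain low yes; hot component yes; no output yes; intermittent dropout NO; excess current draw yes; oscillation yes; audible hum yes
(A) is the only candidate with no mismatches.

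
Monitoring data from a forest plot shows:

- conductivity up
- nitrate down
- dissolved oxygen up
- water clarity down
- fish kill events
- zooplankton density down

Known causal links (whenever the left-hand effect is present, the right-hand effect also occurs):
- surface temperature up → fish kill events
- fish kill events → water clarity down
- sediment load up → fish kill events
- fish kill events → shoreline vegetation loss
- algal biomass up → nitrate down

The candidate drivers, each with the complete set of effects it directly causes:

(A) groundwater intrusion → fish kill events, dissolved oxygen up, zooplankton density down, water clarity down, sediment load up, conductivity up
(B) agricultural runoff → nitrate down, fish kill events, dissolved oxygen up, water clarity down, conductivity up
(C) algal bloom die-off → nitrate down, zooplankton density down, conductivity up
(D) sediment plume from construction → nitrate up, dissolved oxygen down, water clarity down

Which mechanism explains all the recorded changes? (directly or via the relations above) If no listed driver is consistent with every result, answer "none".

For each candidate, compare predicted effects to what was observed:
(A) groundwater intrusion — does not account for nitrate down
(B) agricultural runoff — conductivity up ✓; nitrate down ✓; dissolved oxygen up ✓; water clarity down ✓; fish kill events ✓; zooplankton density down ✗
(C) algal bloom die-off — does not account for dissolved oxygen up, water clarity down, fish kill events
(D) sediment plume from construction — fails on conductivity up, nitrate down, dissolved oxygen up, fish kill events, zooplankton density down (predicts nitrate up, not nitrate down; predicts dissolved oxygen down, not dissolved oxygen up)
None of the listed candidates fits everything.

none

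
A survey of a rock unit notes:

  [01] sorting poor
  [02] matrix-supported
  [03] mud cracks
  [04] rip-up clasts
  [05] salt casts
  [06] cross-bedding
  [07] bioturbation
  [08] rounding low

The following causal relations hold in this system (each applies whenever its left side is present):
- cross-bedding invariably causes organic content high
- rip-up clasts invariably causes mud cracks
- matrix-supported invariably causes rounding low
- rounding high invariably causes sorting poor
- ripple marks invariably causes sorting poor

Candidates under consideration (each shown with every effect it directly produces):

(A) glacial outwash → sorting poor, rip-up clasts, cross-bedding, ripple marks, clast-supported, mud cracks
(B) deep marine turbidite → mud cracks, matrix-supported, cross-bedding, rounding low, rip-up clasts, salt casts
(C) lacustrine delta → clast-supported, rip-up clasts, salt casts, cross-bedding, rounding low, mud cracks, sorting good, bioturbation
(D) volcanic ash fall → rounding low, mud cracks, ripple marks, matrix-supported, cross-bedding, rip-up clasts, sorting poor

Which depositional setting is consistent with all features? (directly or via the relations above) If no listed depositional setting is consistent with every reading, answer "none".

none

Checking each candidate against the observations:
(A) glacial outwash — fails on matrix-supported, salt casts, bioturbation, rounding low (predicts clast-supported, not matrix-supported)
(B) deep marine turbidite — sorting poor miss; matrix-supported match; mud cracks match; rip-up clasts match; salt casts match; cross-bedding match; bioturbation miss; rounding low match
(C) lacustrine delta — sorting poor miss; matrix-supported miss; mud cracks match; rip-up clasts match; salt casts match; cross-bedding match; bioturbation match; rounding low match
(D) volcanic ash fall — sorting poor match; matrix-supported match; mud cracks match; rip-up clasts match; salt casts miss; cross-bedding match; bioturbation miss; rounding low match
None of the listed candidates fits everything.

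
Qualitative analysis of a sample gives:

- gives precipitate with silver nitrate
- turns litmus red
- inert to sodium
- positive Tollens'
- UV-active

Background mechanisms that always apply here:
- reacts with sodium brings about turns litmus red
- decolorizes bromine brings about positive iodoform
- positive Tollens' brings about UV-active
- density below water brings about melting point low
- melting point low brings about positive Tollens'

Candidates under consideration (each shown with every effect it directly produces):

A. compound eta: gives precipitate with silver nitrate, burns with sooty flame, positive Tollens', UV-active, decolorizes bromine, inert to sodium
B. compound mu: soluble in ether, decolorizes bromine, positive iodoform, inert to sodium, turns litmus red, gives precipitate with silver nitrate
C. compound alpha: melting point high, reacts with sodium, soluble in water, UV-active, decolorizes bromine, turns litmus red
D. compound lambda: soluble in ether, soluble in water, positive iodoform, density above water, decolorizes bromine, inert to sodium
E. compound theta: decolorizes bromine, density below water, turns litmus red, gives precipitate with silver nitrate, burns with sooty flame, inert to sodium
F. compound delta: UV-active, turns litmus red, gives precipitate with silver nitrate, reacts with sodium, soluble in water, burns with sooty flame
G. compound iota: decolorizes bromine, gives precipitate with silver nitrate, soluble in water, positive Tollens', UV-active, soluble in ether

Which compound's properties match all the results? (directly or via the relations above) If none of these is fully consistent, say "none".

Per-candidate check:
(A) compound eta — gives precipitate with silver nitrate match; turns litmus red miss; inert to sodium match; positive Tollens' match; UV-active match
(B) compound mu — gives precipitate with silver nitrate match; turns litmus red match; inert to sodium match; positive Tollens' miss; UV-active miss
(C) compound alpha — fails on gives precipitate with silver nitrate, inert to sodium, positive Tollens' (predicts reacts with sodium, not inert to sodium)
(D) compound lambda — gives precipitate with silver nitrate miss; turns litmus red miss; inert to sodium match; positive Tollens' miss; UV-active miss
(E) compound theta — accounts for every observation (positive Tollens' by density below water → melting point low → positive Tollens')
(F) compound delta — fails on inert to sodium, positive Tollens' (predicts reacts with sodium, not inert to sodium)
(G) compound iota — does not account for turns litmus red, inert to sodium
(E) alone accounts for all the evidence.

E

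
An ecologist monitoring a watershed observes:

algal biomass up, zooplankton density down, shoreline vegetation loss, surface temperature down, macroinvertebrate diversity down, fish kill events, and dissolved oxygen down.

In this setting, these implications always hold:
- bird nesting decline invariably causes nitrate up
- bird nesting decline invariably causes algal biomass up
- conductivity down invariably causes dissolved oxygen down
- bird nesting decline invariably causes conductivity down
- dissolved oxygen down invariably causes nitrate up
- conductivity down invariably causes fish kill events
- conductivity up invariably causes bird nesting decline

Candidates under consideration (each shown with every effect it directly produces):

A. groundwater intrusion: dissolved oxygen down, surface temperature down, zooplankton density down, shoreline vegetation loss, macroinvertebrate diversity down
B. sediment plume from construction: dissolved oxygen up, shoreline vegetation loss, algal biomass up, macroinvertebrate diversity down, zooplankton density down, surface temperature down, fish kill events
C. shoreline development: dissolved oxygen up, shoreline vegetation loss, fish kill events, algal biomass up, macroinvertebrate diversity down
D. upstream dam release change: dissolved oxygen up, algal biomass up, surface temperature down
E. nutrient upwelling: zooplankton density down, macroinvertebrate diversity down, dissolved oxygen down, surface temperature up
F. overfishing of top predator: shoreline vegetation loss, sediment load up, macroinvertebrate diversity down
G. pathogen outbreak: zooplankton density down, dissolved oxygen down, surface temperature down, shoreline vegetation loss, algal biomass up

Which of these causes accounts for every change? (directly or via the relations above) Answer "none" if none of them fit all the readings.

Per-candidate check:
(A) groundwater intrusion — does not account for algal biomass up, fish kill events
(B) sediment plume from construction — algal biomass up +; zooplankton density down +; shoreline vegetation loss +; surface temperature down +; macroinvertebrate diversity down +; fish kill events +; dissolved oxygen down -
(C) shoreline development — algal biomass up +; zooplankton density down -; shoreline vegetation loss +; surface temperature down -; macroinvertebrate diversity down +; fish kill events +; dissolved oxygen down -
(D) upstream dam release change — fails on zooplankton density down, shoreline vegetation loss, macroinvertebrate diversity down, fish kill events, dissolved oxygen down (predicts dissolved oxygen up, not dissolved oxygen down)
(E) nutrient upwelling — algal biomass up -; zooplankton density down +; shoreline vegetation loss -; surface temperature down -; macroinvertebrate diversity down +; fish kill events -; dissolved oxygen down +
(F) overfishing of top predator — does not account for algal biomass up, zooplankton density down, surface temperature down, fish kill events, dissolved oxygen down
(G) pathogen outbreak — does not account for macroinvertebrate diversity down, fish kill events
No candidate is consistent with all observations.

none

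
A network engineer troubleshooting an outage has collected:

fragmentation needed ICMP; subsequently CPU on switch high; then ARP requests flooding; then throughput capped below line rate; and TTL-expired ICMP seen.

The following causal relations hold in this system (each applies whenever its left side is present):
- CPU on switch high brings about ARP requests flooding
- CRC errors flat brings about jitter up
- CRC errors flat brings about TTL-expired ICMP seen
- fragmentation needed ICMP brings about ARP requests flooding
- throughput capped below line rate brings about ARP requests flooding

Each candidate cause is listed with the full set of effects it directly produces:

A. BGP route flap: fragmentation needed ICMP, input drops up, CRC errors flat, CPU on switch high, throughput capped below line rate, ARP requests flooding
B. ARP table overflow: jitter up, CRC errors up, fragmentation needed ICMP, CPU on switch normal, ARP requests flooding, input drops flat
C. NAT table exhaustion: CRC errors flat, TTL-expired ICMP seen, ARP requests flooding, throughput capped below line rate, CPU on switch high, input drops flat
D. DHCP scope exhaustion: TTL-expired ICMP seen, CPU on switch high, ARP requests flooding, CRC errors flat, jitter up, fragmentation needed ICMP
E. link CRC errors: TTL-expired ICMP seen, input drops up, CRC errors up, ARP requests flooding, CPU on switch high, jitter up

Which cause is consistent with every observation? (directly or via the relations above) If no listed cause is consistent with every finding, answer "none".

A

Testing each hypothesis:
(A) BGP route flap — fragmentation needed ICMP ✓; CPU on switch high ✓; ARP requests flooding ✓; throughput capped below line rate ✓; TTL-expired ICMP seen ✓ (through CRC errors flat → TTL-expired ICMP seen)
(B) ARP table overflow — fails on CPU on switch high, throughput capped below line rate, TTL-expired ICMP seen (predicts CPU on switch normal, not CPU on switch high)
(C) NAT table exhaustion — does not account for fragmentation needed ICMP
(D) DHCP scope exhaustion — does not account for throughput capped below line rate
(E) link CRC errors — does not account for fragmentation needed ICMP, throughput capped below line rate
(A) alone accounts for all the evidence.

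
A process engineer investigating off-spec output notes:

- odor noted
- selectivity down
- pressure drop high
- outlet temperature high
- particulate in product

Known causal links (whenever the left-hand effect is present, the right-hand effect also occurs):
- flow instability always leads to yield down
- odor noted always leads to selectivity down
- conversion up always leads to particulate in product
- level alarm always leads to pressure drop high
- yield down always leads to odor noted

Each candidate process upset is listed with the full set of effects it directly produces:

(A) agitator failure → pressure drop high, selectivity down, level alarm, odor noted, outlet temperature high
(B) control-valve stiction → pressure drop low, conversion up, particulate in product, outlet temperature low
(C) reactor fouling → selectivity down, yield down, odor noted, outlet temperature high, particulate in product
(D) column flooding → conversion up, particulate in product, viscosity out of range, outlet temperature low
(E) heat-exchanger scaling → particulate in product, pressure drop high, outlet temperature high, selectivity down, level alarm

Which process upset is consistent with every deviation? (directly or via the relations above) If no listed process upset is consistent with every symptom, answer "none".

For each candidate, compare predicted effects to what was observed:
(A) agitator failure — does not account for particulate in product
(B) control-valve stiction — fails on odor noted, selectivity down, pressure drop high, outlet temperature high (predicts pressure drop low, not pressure drop high; predicts outlet temperature low, not outlet temperature high)
(C) reactor fouling — odor noted ✓; selectivity down ✓; pressure drop high ✗; outlet temperature high ✓; particulate in product ✓
(D) column flooding — odor noted ✗; selectivity down ✗; pressure drop high ✗; outlet temperature high ✗; particulate in product ✓
(E) heat-exchanger scaling — odor noted ✗; selectivity down ✓; pressure drop high ✓; outlet temperature high ✓; particulate in product ✓
No candidate is consistent with all observations.

none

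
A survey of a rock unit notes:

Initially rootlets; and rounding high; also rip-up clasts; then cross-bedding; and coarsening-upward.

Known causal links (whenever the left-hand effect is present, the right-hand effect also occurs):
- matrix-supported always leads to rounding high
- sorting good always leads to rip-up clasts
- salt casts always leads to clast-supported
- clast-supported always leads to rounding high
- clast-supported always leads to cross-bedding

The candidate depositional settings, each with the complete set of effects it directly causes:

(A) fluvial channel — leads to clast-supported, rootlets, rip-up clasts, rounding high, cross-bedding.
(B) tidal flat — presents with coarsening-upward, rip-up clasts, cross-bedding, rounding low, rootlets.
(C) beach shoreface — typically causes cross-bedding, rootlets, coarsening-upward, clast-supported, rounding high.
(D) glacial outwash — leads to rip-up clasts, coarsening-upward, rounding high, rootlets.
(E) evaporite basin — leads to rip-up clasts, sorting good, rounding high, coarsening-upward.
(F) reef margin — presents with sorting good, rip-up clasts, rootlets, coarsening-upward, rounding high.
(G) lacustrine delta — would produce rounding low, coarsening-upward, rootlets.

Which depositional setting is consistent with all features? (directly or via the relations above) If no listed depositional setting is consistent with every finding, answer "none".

For each candidate, compare predicted effects to what was observed:
(A) fluvial channel — does not account for coarsening-upward
(B) tidal flat — rootlets yes; rounding high NO; rip-up clasts yes; cross-bedding yes; coarsening-upward yes
(C) beach shoreface — does not account for rip-up clasts
(D) glacial outwash — rootlets yes; rounding high yes; rip-up clasts yes; cross-bedding NO; coarsening-upward yes
(E) evaporite basin — rootlets NO; rounding high yes; rip-up clasts yes; cross-bedding NO; coarsening-upward yes
(F) reef margin — rootlets yes; rounding high yes; rip-up clasts yes; cross-bedding NO; coarsening-upward yes
(G) lacustrine delta — rootlets yes; rounding high NO; rip-up clasts NO; cross-bedding NO; coarsening-upward yes
No candidate is consistent with all observations.

none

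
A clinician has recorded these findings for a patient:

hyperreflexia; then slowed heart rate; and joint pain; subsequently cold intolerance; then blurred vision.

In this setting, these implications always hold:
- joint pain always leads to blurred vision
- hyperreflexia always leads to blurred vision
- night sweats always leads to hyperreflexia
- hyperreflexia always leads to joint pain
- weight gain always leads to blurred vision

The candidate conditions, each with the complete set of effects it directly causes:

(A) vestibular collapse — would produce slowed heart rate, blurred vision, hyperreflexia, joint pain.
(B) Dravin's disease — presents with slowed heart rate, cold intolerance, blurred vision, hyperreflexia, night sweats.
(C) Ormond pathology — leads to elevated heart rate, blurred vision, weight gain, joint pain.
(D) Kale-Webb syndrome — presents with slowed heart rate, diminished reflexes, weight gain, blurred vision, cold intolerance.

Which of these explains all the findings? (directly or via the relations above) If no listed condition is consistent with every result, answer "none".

B

Per-candidate check:
(A) vestibular collapse — hyperreflexia ✓; slowed heart rate ✓; joint pain ✓; cold intolerance ✗; blurred vision ✓
(B) Dravin's disease — accounts for every observation (joint pain via hyperreflexia → joint pain)
(C) Ormond pathology — hyperreflexia ✗; slowed heart rate ✗; joint pain ✓; cold intolerance ✗; blurred vision ✓
(D) Kale-Webb syndrome — fails on hyperreflexia, joint pain (predicts diminished reflexes, not hyperreflexia)
(B) alone accounts for all the evidence.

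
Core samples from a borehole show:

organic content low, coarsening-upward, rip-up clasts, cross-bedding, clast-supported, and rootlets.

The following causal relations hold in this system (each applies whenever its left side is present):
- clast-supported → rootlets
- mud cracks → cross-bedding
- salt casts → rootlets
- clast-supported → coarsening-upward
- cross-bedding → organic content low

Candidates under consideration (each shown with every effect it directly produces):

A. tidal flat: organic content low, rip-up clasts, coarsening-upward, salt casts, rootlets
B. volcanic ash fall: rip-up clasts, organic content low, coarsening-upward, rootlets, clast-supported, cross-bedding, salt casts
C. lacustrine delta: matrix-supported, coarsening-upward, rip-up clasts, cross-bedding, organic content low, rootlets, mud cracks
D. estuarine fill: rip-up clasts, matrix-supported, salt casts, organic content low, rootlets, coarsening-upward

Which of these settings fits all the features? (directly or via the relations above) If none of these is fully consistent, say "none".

B

For each candidate, compare predicted effects to what was observed:
(A) tidal flat — does not account for cross-bedding, clast-supported
(B) volcanic ash fall — organic content low +; coarsening-upward +; rip-up clasts +; cross-bedding +; clast-supported +; rootlets +
(C) lacustrine delta — fails on clast-supported (predicts matrix-supported, not clast-supported)
(D) estuarine fill — fails on cross-bedding, clast-supported (predicts matrix-supported, not clast-supported)
Only (B) is consistent with every observation.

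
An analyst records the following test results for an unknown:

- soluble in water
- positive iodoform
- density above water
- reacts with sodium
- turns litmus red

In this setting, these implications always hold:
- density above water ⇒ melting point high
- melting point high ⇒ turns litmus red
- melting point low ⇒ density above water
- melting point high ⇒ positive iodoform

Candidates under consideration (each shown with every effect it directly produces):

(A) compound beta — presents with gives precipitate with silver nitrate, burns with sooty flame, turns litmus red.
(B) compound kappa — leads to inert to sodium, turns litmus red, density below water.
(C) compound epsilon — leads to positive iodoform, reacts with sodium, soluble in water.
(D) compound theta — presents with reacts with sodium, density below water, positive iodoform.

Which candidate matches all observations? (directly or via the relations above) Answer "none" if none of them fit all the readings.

Testing each hypothesis:
(A) compound beta — soluble in water NO; positive iodoform NO; density above water NO; reacts with sodium NO; turns litmus red yes
(B) compound kappa — fails on soluble in water, positive iodoform, density above water, reacts with sodium (predicts density below water, not density above water; predicts inert to sodium, not reacts with sodium)
(C) compound epsilon — soluble in water yes; positive iodoform yes; density above water NO; reacts with sodium yes; turns litmus red NO
(D) compound theta — soluble in water NO; positive iodoform yes; density above water NO; reacts with sodium yes; turns litmus red NO
No candidate is consistent with all observations.

none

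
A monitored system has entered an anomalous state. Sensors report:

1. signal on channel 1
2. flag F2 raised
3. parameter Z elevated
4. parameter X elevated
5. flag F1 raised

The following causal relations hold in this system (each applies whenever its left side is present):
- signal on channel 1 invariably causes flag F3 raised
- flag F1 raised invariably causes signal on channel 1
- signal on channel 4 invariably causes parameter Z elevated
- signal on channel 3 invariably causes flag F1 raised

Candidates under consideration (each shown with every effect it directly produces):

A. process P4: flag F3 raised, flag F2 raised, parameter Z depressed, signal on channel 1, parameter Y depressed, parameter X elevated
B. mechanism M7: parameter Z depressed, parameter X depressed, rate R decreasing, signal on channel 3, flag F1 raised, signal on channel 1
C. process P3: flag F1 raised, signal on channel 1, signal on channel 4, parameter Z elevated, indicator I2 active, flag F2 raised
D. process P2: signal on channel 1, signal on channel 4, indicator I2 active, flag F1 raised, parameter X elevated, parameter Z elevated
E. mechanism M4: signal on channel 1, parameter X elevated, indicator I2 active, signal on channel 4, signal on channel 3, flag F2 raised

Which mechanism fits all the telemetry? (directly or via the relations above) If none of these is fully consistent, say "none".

Testing each hypothesis:
(A) process P4 — fails on parameter Z elevated, flag F1 raised (predicts parameter Z depressed, not parameter Z elevated)
(B) mechanism M7 — signal on channel 1 +; flag F2 raised -; parameter Z elevated -; parameter X elevated -; flag F1 raised +
(C) process P3 — does not account for parameter X elevated
(D) process P2 — does not account for flag F2 raised
(E) mechanism M4 — signal on channel 1 +; flag F2 raised +; parameter Z elevated + (via signal on channel 4 → parameter Z elevated); parameter X elevated +; flag F1 raised + (via signal on channel 3 → flag F1 raised)
Only (E) is consistent with every observation.

E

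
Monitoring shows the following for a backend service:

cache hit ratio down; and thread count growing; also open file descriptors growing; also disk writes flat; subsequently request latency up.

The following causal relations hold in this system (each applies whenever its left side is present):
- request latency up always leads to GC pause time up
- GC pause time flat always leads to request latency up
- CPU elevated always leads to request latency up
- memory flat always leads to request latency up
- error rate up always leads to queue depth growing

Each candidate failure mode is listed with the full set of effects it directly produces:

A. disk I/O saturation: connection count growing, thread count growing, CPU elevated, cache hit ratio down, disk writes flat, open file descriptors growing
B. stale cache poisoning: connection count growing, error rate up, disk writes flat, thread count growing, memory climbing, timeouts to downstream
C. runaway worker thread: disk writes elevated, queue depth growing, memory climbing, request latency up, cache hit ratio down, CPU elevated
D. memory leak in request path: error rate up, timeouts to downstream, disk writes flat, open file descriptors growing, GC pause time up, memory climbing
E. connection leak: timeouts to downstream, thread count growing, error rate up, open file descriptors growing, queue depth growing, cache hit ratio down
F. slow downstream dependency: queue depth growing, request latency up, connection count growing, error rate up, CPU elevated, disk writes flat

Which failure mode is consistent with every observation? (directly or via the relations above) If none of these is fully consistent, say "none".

A

Checking each candidate against the observations:
(A) disk I/O saturation — accounts for every observation (request latency up by CPU elevated → request latency up)
(B) stale cache poisoning — cache hit ratio down miss; thread count growing match; open file descriptors growing miss; disk writes flat match; request latency up miss
(C) runaway worker thread — fails on thread count growing, open file descriptors growing, disk writes flat (predicts disk writes elevated, not disk writes flat)
(D) memory leak in request path — cache hit ratio down miss; thread count growing miss; open file descriptors growing match; disk writes flat match; request latency up miss
(E) connection leak — cache hit ratio down match; thread count growing match; open file descriptors growing match; disk writes flat miss; request latency up miss
(F) slow downstream dependency — cache hit ratio down miss; thread count growing miss; open file descriptors growing miss; disk writes flat match; request latency up match
(A) alone accounts for all the evidence.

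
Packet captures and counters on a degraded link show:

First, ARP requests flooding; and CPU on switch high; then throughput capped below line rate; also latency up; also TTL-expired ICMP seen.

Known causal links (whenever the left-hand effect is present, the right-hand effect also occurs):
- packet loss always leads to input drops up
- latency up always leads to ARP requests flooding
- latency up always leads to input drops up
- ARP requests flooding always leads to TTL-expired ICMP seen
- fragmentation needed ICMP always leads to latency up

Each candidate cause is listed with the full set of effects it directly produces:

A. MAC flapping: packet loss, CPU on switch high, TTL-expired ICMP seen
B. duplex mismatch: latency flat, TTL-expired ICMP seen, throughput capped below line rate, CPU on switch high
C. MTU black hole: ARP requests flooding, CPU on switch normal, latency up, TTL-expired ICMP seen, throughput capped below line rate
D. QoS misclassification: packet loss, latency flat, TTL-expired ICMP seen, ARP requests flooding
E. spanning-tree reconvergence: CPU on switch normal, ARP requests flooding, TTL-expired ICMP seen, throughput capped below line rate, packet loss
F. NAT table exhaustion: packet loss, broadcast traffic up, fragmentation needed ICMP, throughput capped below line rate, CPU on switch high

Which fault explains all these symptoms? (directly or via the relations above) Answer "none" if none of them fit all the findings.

F

Testing each hypothesis:
(A) MAC flapping — ARP requests flooding miss; CPU on switch high match; throughput capped below line rate miss; latency up miss; TTL-expired ICMP seen match
(B) duplex mismatch — ARP requests flooding miss; CPU on switch high match; throughput capped below line rate match; latency up miss; TTL-expired ICMP seen match
(C) MTU black hole — ARP requests flooding match; CPU on switch high miss; throughput capped below line rate match; latency up match; TTL-expired ICMP seen match
(D) QoS misclassification — ARP requests flooding match; CPU on switch high miss; throughput capped below line rate miss; latency up miss; TTL-expired ICMP seen match
(E) spanning-tree reconvergence — fails on CPU on switch high, latency up (predicts CPU on switch normal, not CPU on switch high)
(F) NAT table exhaustion — ARP requests flooding match (via fragmentation needed ICMP → latency up → ARP requests flooding); CPU on switch high match; throughput capped below line rate match; latency up match (via fragmentation needed ICMP → latency up); TTL-expired ICMP seen match (via fragmentation needed ICMP → latency up → ARP requests flooding → TTL-expired ICMP seen)
Only (F) is consistent with every observation.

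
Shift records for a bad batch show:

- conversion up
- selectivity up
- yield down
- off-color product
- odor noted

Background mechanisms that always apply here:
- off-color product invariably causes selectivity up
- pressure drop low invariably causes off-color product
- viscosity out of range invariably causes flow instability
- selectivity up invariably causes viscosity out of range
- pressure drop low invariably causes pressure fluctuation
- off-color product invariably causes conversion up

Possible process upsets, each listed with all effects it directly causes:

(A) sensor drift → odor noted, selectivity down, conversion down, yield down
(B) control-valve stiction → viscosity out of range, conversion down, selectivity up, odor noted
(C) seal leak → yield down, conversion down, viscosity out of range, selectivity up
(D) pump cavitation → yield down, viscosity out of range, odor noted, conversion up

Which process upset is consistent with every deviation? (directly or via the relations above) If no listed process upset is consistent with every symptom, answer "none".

Per-candidate check:
(A) sensor drift — fails on conversion up, selectivity up, off-color product (predicts conversion down, not conversion up; predicts selectivity down, not selectivity up)
(B) control-valve stiction — conversion up ✗; selectivity up ✓; yield down ✗; off-color product ✗; odor noted ✓
(C) seal leak — conversion up ✗; selectivity up ✓; yield down ✓; off-color product ✗; odor noted ✗
(D) pump cavitation — conversion up ✓; selectivity up ✗; yield down ✓; off-color product ✗; odor noted ✓
Every candidate fails on at least one observation.

none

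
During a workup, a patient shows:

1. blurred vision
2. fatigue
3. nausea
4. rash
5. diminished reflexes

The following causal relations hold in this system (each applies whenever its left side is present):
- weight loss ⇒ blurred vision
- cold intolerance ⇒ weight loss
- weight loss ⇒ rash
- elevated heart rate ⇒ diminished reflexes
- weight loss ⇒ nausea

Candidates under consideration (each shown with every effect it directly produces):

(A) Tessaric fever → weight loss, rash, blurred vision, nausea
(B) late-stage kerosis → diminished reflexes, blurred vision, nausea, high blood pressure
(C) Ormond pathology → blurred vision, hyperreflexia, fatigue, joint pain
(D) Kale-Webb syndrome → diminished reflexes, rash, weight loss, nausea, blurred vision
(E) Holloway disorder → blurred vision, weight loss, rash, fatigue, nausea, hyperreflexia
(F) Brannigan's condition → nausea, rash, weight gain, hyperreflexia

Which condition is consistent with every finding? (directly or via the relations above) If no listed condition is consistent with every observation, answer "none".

Checking each candidate against the observations:
(A) Tessaric fever — does not account for fatigue, diminished reflexes
(B) late-stage kerosis — does not account for fatigue, rash
(C) Ormond pathology — blurred vision ✓; fatigue ✓; nausea ✗; rash ✗; diminished reflexes ✗
(D) Kale-Webb syndrome — does not account for fatigue
(E) Holloway disorder — blurred vision ✓; fatigue ✓; nausea ✓; rash ✓; diminished reflexes ✗
(F) Brannigan's condition — blurred vision ✗; fatigue ✗; nausea ✓; rash ✓; diminished reflexes ✗
Every candidate fails on at least one observation.

none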